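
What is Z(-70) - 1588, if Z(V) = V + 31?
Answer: -1627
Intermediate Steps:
Z(V) = 31 + V
Z(-70) - 1588 = (31 - 70) - 1588 = -39 - 1588 = -1627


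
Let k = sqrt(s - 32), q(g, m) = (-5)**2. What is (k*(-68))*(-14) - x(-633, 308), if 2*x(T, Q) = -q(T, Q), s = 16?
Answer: 25/2 + 3808*I ≈ 12.5 + 3808.0*I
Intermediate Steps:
q(g, m) = 25
x(T, Q) = -25/2 (x(T, Q) = (-1*25)/2 = (1/2)*(-25) = -25/2)
k = 4*I (k = sqrt(16 - 32) = sqrt(-16) = 4*I ≈ 4.0*I)
(k*(-68))*(-14) - x(-633, 308) = ((4*I)*(-68))*(-14) - 1*(-25/2) = -272*I*(-14) + 25/2 = 3808*I + 25/2 = 25/2 + 3808*I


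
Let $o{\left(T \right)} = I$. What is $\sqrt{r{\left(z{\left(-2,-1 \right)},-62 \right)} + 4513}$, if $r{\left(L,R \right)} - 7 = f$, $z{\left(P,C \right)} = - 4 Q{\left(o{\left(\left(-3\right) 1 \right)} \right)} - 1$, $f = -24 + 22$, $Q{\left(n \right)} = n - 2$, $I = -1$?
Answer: $3 \sqrt{502} \approx 67.216$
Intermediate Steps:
$o{\left(T \right)} = -1$
$Q{\left(n \right)} = -2 + n$ ($Q{\left(n \right)} = n - 2 = -2 + n$)
$f = -2$
$z{\left(P,C \right)} = 11$ ($z{\left(P,C \right)} = - 4 \left(-2 - 1\right) - 1 = \left(-4\right) \left(-3\right) - 1 = 12 - 1 = 11$)
$r{\left(L,R \right)} = 5$ ($r{\left(L,R \right)} = 7 - 2 = 5$)
$\sqrt{r{\left(z{\left(-2,-1 \right)},-62 \right)} + 4513} = \sqrt{5 + 4513} = \sqrt{4518} = 3 \sqrt{502}$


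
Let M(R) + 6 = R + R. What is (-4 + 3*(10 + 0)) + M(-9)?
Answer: 2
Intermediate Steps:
M(R) = -6 + 2*R (M(R) = -6 + (R + R) = -6 + 2*R)
(-4 + 3*(10 + 0)) + M(-9) = (-4 + 3*(10 + 0)) + (-6 + 2*(-9)) = (-4 + 3*10) + (-6 - 18) = (-4 + 30) - 24 = 26 - 24 = 2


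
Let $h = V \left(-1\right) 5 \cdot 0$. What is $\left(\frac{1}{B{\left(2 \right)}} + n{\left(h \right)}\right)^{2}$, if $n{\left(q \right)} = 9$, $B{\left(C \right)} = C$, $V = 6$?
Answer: $\frac{361}{4} \approx 90.25$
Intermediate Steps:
$h = 0$ ($h = 6 \left(-1\right) 5 \cdot 0 = \left(-6\right) 0 = 0$)
$\left(\frac{1}{B{\left(2 \right)}} + n{\left(h \right)}\right)^{2} = \left(\frac{1}{2} + 9\right)^{2} = \left(\frac{19}{2}\right)^{2} = \frac{361}{4}$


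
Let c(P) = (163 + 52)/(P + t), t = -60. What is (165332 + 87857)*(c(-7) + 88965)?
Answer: 1509117843160/67 ≈ 2.2524e+10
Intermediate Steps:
c(P) = 215/(-60 + P) (c(P) = (163 + 52)/(P - 60) = 215/(-60 + P))
(165332 + 87857)*(c(-7) + 88965) = (165332 + 87857)*(215/(-60 - 7) + 88965) = 253189*(215/(-67) + 88965) = 253189*(215*(-1/67) + 88965) = 253189*(-215/67 + 88965) = 253189*(5960440/67) = 1509117843160/67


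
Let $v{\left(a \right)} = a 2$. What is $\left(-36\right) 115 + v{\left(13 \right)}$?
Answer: $-4114$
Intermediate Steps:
$v{\left(a \right)} = 2 a$
$\left(-36\right) 115 + v{\left(13 \right)} = \left(-36\right) 115 + 2 \cdot 13 = -4140 + 26 = -4114$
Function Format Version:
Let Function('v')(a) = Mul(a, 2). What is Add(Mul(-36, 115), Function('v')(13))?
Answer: -4114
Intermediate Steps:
Function('v')(a) = Mul(2, a)
Add(Mul(-36, 115), Function('v')(13)) = Add(Mul(-36, 115), Mul(2, 13)) = Add(-4140, 26) = -4114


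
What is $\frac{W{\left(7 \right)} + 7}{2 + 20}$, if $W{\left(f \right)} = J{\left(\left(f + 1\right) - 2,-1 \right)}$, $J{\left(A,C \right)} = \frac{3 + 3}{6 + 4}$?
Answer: $\frac{19}{55} \approx 0.34545$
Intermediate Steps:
$J{\left(A,C \right)} = \frac{3}{5}$ ($J{\left(A,C \right)} = \frac{6}{10} = 6 \cdot \frac{1}{10} = \frac{3}{5}$)
$W{\left(f \right)} = \frac{3}{5}$
$\frac{W{\left(7 \right)} + 7}{2 + 20} = \frac{\frac{3}{5} + 7}{2 + 20} = \frac{1}{22} \cdot \frac{38}{5} = \frac{19}{55}$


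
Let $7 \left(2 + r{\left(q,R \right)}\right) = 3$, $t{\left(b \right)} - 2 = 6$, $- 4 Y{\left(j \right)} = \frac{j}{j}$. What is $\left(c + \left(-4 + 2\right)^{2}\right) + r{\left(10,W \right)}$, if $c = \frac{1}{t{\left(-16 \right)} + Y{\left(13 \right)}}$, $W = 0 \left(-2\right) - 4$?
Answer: $\frac{555}{217} \approx 2.5576$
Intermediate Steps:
$Y{\left(j \right)} = - \frac{1}{4}$ ($Y{\left(j \right)} = - \frac{j \frac{1}{j}}{4} = \left(- \frac{1}{4}\right) 1 = - \frac{1}{4}$)
$W = -4$ ($W = 0 - 4 = -4$)
$t{\left(b \right)} = 8$ ($t{\left(b \right)} = 2 + 6 = 8$)
$r{\left(q,R \right)} = - \frac{11}{7}$ ($r{\left(q,R \right)} = -2 + \frac{1}{7} \cdot 3 = -2 + \frac{3}{7} = - \frac{11}{7}$)
$c = \frac{4}{31}$ ($c = \frac{1}{8 - \frac{1}{4}} = \frac{1}{\frac{31}{4}} = \frac{4}{31} \approx 0.12903$)
$\left(c + \left(-4 + 2\right)^{2}\right) + r{\left(10,W \right)} = \left(\frac{4}{31} + \left(-4 + 2\right)^{2}\right) - \frac{11}{7} = \left(\frac{4}{31} + \left(-2\right)^{2}\right) - \frac{11}{7} = \left(\frac{4}{31} + 4\right) - \frac{11}{7} = \frac{128}{31} - \frac{11}{7} = \frac{555}{217}$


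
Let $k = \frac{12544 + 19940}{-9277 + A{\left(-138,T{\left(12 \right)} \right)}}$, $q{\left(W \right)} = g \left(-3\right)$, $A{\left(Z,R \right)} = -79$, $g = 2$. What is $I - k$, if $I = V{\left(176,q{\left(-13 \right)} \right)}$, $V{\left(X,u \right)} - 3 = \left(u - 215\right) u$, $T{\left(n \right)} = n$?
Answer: $\frac{3116652}{2339} \approx 1332.5$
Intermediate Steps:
$q{\left(W \right)} = -6$ ($q{\left(W \right)} = 2 \left(-3\right) = -6$)
$k = - \frac{8121}{2339}$ ($k = \frac{12544 + 19940}{-9277 - 79} = \frac{32484}{-9356} = 32484 \left(- \frac{1}{9356}\right) = - \frac{8121}{2339} \approx -3.472$)
$V{\left(X,u \right)} = 3 + u \left(-215 + u\right)$ ($V{\left(X,u \right)} = 3 + \left(u - 215\right) u = 3 + \left(-215 + u\right) u = 3 + u \left(-215 + u\right)$)
$I = 1329$ ($I = 3 + \left(-6\right)^{2} - -1290 = 3 + 36 + 1290 = 1329$)
$I - k = 1329 - - \frac{8121}{2339} = 1329 + \frac{8121}{2339} = \frac{3116652}{2339}$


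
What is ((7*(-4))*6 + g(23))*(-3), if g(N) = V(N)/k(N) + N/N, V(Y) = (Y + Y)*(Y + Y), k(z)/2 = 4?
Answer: -585/2 ≈ -292.50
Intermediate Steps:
k(z) = 8 (k(z) = 2*4 = 8)
V(Y) = 4*Y**2 (V(Y) = (2*Y)*(2*Y) = 4*Y**2)
g(N) = 1 + N**2/2 (g(N) = (4*N**2)/8 + N/N = (4*N**2)*(1/8) + 1 = N**2/2 + 1 = 1 + N**2/2)
((7*(-4))*6 + g(23))*(-3) = ((7*(-4))*6 + (1 + (1/2)*23**2))*(-3) = (-28*6 + (1 + (1/2)*529))*(-3) = (-168 + (1 + 529/2))*(-3) = (-168 + 531/2)*(-3) = (195/2)*(-3) = -585/2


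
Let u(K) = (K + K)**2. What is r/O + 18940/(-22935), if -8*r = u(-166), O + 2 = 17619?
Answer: -129932882/80809179 ≈ -1.6079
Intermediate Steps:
O = 17617 (O = -2 + 17619 = 17617)
u(K) = 4*K**2 (u(K) = (2*K)**2 = 4*K**2)
r = -13778 (r = -(-166)**2/2 = -27556/2 = -1/8*110224 = -13778)
r/O + 18940/(-22935) = -13778/17617 + 18940/(-22935) = -13778*1/17617 + 18940*(-1/22935) = -13778/17617 - 3788/4587 = -129932882/80809179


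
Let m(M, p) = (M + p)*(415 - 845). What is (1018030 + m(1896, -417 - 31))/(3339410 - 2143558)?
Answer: 197695/597926 ≈ 0.33063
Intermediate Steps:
m(M, p) = -430*M - 430*p (m(M, p) = (M + p)*(-430) = -430*M - 430*p)
(1018030 + m(1896, -417 - 31))/(3339410 - 2143558) = (1018030 + (-430*1896 - 430*(-417 - 31)))/(3339410 - 2143558) = (1018030 + (-815280 - 430*(-448)))/1195852 = (1018030 + (-815280 + 192640))*(1/1195852) = (1018030 - 622640)*(1/1195852) = 395390*(1/1195852) = 197695/597926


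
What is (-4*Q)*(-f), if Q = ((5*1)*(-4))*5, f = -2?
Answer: 800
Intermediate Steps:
Q = -100 (Q = (5*(-4))*5 = -20*5 = -100)
(-4*Q)*(-f) = (-4*(-100))*(-1*(-2)) = 400*2 = 800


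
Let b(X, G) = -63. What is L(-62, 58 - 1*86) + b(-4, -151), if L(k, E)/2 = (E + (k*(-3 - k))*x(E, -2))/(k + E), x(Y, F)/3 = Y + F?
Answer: -332027/45 ≈ -7378.4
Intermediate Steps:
x(Y, F) = 3*F + 3*Y (x(Y, F) = 3*(Y + F) = 3*(F + Y) = 3*F + 3*Y)
L(k, E) = 2*(E + k*(-6 + 3*E)*(-3 - k))/(E + k) (L(k, E) = 2*((E + (k*(-3 - k))*(3*(-2) + 3*E))/(k + E)) = 2*((E + (k*(-3 - k))*(-6 + 3*E))/(E + k)) = 2*((E + k*(-6 + 3*E)*(-3 - k))/(E + k)) = 2*(E + k*(-6 + 3*E)*(-3 - k))/(E + k))
L(-62, 58 - 1*86) + b(-4, -151) = 2*((58 - 1*86) - 9*(-62)*(-2 + (58 - 1*86)) + 3*(-62)²*(2 - (58 - 1*86)))/((58 - 1*86) - 62) - 63 = 2*((58 - 86) - 9*(-62)*(-2 + (58 - 86)) + 3*3844*(2 - (58 - 86)))/((58 - 86) - 62) - 63 = 2*(-28 - 9*(-62)*(-2 - 28) + 3*3844*(2 - 1*(-28)))/(-28 - 62) - 63 = 2*(-28 - 9*(-62)*(-30) + 3*3844*(2 + 28))/(-90) - 63 = 2*(-1/90)*(-28 - 16740 + 3*3844*30) - 63 = 2*(-1/90)*(-28 - 16740 + 345960) - 63 = 2*(-1/90)*329192 - 63 = -329192/45 - 63 = -332027/45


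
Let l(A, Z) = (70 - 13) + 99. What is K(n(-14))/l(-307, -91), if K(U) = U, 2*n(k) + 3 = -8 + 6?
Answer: -5/312 ≈ -0.016026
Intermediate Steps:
n(k) = -5/2 (n(k) = -3/2 + (-8 + 6)/2 = -3/2 + (½)*(-2) = -3/2 - 1 = -5/2)
l(A, Z) = 156 (l(A, Z) = 57 + 99 = 156)
K(n(-14))/l(-307, -91) = -5/2/156 = -5/2*1/156 = -5/312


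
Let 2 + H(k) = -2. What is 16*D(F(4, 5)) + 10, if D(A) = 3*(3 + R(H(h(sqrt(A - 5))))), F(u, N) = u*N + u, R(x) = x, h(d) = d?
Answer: -38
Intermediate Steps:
H(k) = -4 (H(k) = -2 - 2 = -4)
F(u, N) = u + N*u (F(u, N) = N*u + u = u + N*u)
D(A) = -3 (D(A) = 3*(3 - 4) = 3*(-1) = -3)
16*D(F(4, 5)) + 10 = 16*(-3) + 10 = -48 + 10 = -38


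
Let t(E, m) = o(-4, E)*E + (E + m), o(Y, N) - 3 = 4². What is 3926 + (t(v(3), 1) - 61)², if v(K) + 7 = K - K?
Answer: 43926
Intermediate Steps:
o(Y, N) = 19 (o(Y, N) = 3 + 4² = 3 + 16 = 19)
v(K) = -7 (v(K) = -7 + (K - K) = -7 + 0 = -7)
t(E, m) = m + 20*E (t(E, m) = 19*E + (E + m) = m + 20*E)
3926 + (t(v(3), 1) - 61)² = 3926 + ((1 + 20*(-7)) - 61)² = 3926 + ((1 - 140) - 61)² = 3926 + (-139 - 61)² = 3926 + (-200)² = 3926 + 40000 = 43926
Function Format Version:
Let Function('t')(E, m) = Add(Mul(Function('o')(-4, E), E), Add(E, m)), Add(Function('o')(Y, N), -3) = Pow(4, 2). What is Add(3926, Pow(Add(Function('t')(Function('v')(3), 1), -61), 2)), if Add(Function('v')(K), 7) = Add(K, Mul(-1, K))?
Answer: 43926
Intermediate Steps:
Function('o')(Y, N) = 19 (Function('o')(Y, N) = Add(3, Pow(4, 2)) = Add(3, 16) = 19)
Function('v')(K) = -7 (Function('v')(K) = Add(-7, Add(K, Mul(-1, K))) = Add(-7, 0) = -7)
Function('t')(E, m) = Add(m, Mul(20, E)) (Function('t')(E, m) = Add(Mul(19, E), Add(E, m)) = Add(m, Mul(20, E)))
Add(3926, Pow(Add(Function('t')(Function('v')(3), 1), -61), 2)) = Add(3926, Pow(Add(Add(1, Mul(20, -7)), -61), 2)) = Add(3926, Pow(Add(Add(1, -140), -61), 2)) = Add(3926, Pow(Add(-139, -61), 2)) = Add(3926, Pow(-200, 2)) = Add(3926, 40000) = 43926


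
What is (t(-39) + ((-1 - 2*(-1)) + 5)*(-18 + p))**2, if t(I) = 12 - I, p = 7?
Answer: 225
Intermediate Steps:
(t(-39) + ((-1 - 2*(-1)) + 5)*(-18 + p))**2 = ((12 - 1*(-39)) + ((-1 - 2*(-1)) + 5)*(-18 + 7))**2 = ((12 + 39) + ((-1 + 2) + 5)*(-11))**2 = (51 + (1 + 5)*(-11))**2 = (51 + 6*(-11))**2 = (51 - 66)**2 = (-15)**2 = 225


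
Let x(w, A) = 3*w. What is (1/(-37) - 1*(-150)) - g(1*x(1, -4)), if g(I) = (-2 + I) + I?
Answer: 5401/37 ≈ 145.97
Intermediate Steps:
g(I) = -2 + 2*I
(1/(-37) - 1*(-150)) - g(1*x(1, -4)) = (1/(-37) - 1*(-150)) - (-2 + 2*(1*(3*1))) = (-1/37 + 150) - (-2 + 2*(1*3)) = 5549/37 - (-2 + 2*3) = 5549/37 - (-2 + 6) = 5549/37 - 1*4 = 5549/37 - 4 = 5401/37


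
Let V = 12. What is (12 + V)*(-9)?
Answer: -216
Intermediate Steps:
(12 + V)*(-9) = (12 + 12)*(-9) = 24*(-9) = -216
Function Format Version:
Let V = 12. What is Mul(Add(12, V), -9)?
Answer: -216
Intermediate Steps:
Mul(Add(12, V), -9) = Mul(Add(12, 12), -9) = Mul(24, -9) = -216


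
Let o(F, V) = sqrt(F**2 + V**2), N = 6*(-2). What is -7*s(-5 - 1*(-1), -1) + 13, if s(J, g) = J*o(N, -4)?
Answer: 13 + 112*sqrt(10) ≈ 367.18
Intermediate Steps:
N = -12
s(J, g) = 4*J*sqrt(10) (s(J, g) = J*sqrt((-12)**2 + (-4)**2) = J*sqrt(144 + 16) = J*sqrt(160) = J*(4*sqrt(10)) = 4*J*sqrt(10))
-7*s(-5 - 1*(-1), -1) + 13 = -28*(-5 - 1*(-1))*sqrt(10) + 13 = -28*(-5 + 1)*sqrt(10) + 13 = -28*(-4)*sqrt(10) + 13 = -(-112)*sqrt(10) + 13 = 112*sqrt(10) + 13 = 13 + 112*sqrt(10)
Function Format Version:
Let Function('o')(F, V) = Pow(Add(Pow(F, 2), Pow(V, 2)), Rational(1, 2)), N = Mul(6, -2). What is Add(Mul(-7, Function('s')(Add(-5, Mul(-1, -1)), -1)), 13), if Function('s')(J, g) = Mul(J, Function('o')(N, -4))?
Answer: Add(13, Mul(112, Pow(10, Rational(1, 2)))) ≈ 367.18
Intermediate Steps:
N = -12
Function('s')(J, g) = Mul(4, J, Pow(10, Rational(1, 2))) (Function('s')(J, g) = Mul(J, Pow(Add(Pow(-12, 2), Pow(-4, 2)), Rational(1, 2))) = Mul(J, Pow(Add(144, 16), Rational(1, 2))) = Mul(J, Pow(160, Rational(1, 2))) = Mul(J, Mul(4, Pow(10, Rational(1, 2)))) = Mul(4, J, Pow(10, Rational(1, 2))))
Add(Mul(-7, Function('s')(Add(-5, Mul(-1, -1)), -1)), 13) = Add(Mul(-7, Mul(4, Add(-5, Mul(-1, -1)), Pow(10, Rational(1, 2)))), 13) = Add(Mul(-7, Mul(4, Add(-5, 1), Pow(10, Rational(1, 2)))), 13) = Add(Mul(-7, Mul(4, -4, Pow(10, Rational(1, 2)))), 13) = Add(Mul(-7, Mul(-16, Pow(10, Rational(1, 2)))), 13) = Add(Mul(112, Pow(10, Rational(1, 2))), 13) = Add(13, Mul(112, Pow(10, Rational(1, 2))))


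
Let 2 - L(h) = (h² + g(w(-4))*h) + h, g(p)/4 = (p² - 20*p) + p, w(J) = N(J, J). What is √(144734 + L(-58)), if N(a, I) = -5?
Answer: √169270 ≈ 411.42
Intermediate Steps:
w(J) = -5
g(p) = -76*p + 4*p² (g(p) = 4*((p² - 20*p) + p) = 4*(p² - 19*p) = -76*p + 4*p²)
L(h) = 2 - h² - 481*h (L(h) = 2 - ((h² + (4*(-5)*(-19 - 5))*h) + h) = 2 - ((h² + (4*(-5)*(-24))*h) + h) = 2 - ((h² + 480*h) + h) = 2 - (h² + 481*h) = 2 + (-h² - 481*h) = 2 - h² - 481*h)
√(144734 + L(-58)) = √(144734 + (2 - 1*(-58)² - 481*(-58))) = √(144734 + (2 - 1*3364 + 27898)) = √(144734 + (2 - 3364 + 27898)) = √(144734 + 24536) = √169270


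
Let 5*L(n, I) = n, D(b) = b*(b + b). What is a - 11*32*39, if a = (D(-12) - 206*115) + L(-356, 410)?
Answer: -186006/5 ≈ -37201.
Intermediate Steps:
D(b) = 2*b² (D(b) = b*(2*b) = 2*b²)
L(n, I) = n/5
a = -117366/5 (a = (2*(-12)² - 206*115) + (⅕)*(-356) = (2*144 - 23690) - 356/5 = (288 - 23690) - 356/5 = -23402 - 356/5 = -117366/5 ≈ -23473.)
a - 11*32*39 = -117366/5 - 11*32*39 = -117366/5 - 352*39 = -117366/5 - 1*13728 = -117366/5 - 13728 = -186006/5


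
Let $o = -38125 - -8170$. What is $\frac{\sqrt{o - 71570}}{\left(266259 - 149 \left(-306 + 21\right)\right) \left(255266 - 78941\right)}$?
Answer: $\frac{i \sqrt{4061}}{10887151860} \approx 5.8533 \cdot 10^{-9} i$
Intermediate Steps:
$o = -29955$ ($o = -38125 + 8170 = -29955$)
$\frac{\sqrt{o - 71570}}{\left(266259 - 149 \left(-306 + 21\right)\right) \left(255266 - 78941\right)} = \frac{\sqrt{-29955 - 71570}}{\left(266259 - 149 \left(-306 + 21\right)\right) \left(255266 - 78941\right)} = \frac{\sqrt{-101525}}{\left(266259 - -42465\right) 176325} = \frac{5 i \sqrt{4061}}{\left(266259 + 42465\right) 176325} = \frac{5 i \sqrt{4061}}{308724 \cdot 176325} = \frac{5 i \sqrt{4061}}{54435759300} = 5 i \sqrt{4061} \cdot \frac{1}{54435759300} = \frac{i \sqrt{4061}}{10887151860}$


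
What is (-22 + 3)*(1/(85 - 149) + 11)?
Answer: -13357/64 ≈ -208.70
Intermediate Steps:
(-22 + 3)*(1/(85 - 149) + 11) = -19*(1/(-64) + 11) = -19*(-1/64 + 11) = -19*703/64 = -13357/64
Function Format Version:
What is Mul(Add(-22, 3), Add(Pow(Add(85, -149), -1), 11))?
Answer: Rational(-13357, 64) ≈ -208.70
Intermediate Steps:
Mul(Add(-22, 3), Add(Pow(Add(85, -149), -1), 11)) = Mul(-19, Add(Pow(-64, -1), 11)) = Mul(-19, Add(Rational(-1, 64), 11)) = Mul(-19, Rational(703, 64)) = Rational(-13357, 64)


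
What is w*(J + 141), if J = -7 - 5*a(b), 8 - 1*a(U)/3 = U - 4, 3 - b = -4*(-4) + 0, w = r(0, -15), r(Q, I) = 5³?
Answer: -30125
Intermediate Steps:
r(Q, I) = 125
w = 125
b = -13 (b = 3 - (-4*(-4) + 0) = 3 - (16 + 0) = 3 - 1*16 = 3 - 16 = -13)
a(U) = 36 - 3*U (a(U) = 24 - 3*(U - 4) = 24 - 3*(-4 + U) = 24 + (12 - 3*U) = 36 - 3*U)
J = -382 (J = -7 - 5*(36 - 3*(-13)) = -7 - 5*(36 + 39) = -7 - 5*75 = -7 - 375 = -382)
w*(J + 141) = 125*(-382 + 141) = 125*(-241) = -30125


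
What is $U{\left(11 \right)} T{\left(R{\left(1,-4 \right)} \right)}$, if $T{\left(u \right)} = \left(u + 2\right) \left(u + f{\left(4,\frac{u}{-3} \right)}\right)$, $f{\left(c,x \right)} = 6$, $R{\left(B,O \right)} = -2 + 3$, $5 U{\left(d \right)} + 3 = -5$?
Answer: $- \frac{168}{5} \approx -33.6$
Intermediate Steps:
$U{\left(d \right)} = - \frac{8}{5}$ ($U{\left(d \right)} = - \frac{3}{5} + \frac{1}{5} \left(-5\right) = - \frac{3}{5} - 1 = - \frac{8}{5}$)
$R{\left(B,O \right)} = 1$
$T{\left(u \right)} = \left(2 + u\right) \left(6 + u\right)$ ($T{\left(u \right)} = \left(u + 2\right) \left(u + 6\right) = \left(2 + u\right) \left(6 + u\right)$)
$U{\left(11 \right)} T{\left(R{\left(1,-4 \right)} \right)} = - \frac{8 \left(12 + 1^{2} + 8 \cdot 1\right)}{5} = - \frac{8 \left(12 + 1 + 8\right)}{5} = \left(- \frac{8}{5}\right) 21 = - \frac{168}{5}$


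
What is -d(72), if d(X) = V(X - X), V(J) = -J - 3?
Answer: 3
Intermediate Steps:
V(J) = -3 - J
d(X) = -3 (d(X) = -3 - (X - X) = -3 - 1*0 = -3 + 0 = -3)
-d(72) = -1*(-3) = 3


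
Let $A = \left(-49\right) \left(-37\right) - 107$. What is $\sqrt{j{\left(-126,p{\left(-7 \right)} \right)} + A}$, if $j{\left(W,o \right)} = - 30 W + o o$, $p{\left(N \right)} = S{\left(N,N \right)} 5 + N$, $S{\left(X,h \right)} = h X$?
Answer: $\sqrt{62130} \approx 249.26$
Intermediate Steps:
$S{\left(X,h \right)} = X h$
$p{\left(N \right)} = N + 5 N^{2}$ ($p{\left(N \right)} = N N 5 + N = N^{2} \cdot 5 + N = 5 N^{2} + N = N + 5 N^{2}$)
$j{\left(W,o \right)} = o^{2} - 30 W$ ($j{\left(W,o \right)} = - 30 W + o^{2} = o^{2} - 30 W$)
$A = 1706$ ($A = 1813 - 107 = 1706$)
$\sqrt{j{\left(-126,p{\left(-7 \right)} \right)} + A} = \sqrt{\left(\left(- 7 \left(1 + 5 \left(-7\right)\right)\right)^{2} - -3780\right) + 1706} = \sqrt{\left(\left(- 7 \left(1 - 35\right)\right)^{2} + 3780\right) + 1706} = \sqrt{\left(\left(\left(-7\right) \left(-34\right)\right)^{2} + 3780\right) + 1706} = \sqrt{\left(238^{2} + 3780\right) + 1706} = \sqrt{\left(56644 + 3780\right) + 1706} = \sqrt{60424 + 1706} = \sqrt{62130}$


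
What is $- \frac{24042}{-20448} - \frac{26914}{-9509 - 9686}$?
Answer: $\frac{168637277}{65416560} \approx 2.5779$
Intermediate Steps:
$- \frac{24042}{-20448} - \frac{26914}{-9509 - 9686} = \left(-24042\right) \left(- \frac{1}{20448}\right) - \frac{26914}{-19195} = \frac{4007}{3408} - - \frac{26914}{19195} = \frac{4007}{3408} + \frac{26914}{19195} = \frac{168637277}{65416560}$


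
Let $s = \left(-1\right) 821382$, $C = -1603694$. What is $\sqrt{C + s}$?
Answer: $2 i \sqrt{606269} \approx 1557.3 i$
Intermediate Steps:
$s = -821382$
$\sqrt{C + s} = \sqrt{-1603694 - 821382} = \sqrt{-2425076} = 2 i \sqrt{606269}$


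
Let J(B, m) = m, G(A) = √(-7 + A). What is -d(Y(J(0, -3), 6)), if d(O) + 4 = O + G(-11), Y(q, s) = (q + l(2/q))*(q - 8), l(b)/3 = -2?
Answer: -95 - 3*I*√2 ≈ -95.0 - 4.2426*I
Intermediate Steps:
l(b) = -6 (l(b) = 3*(-2) = -6)
Y(q, s) = (-8 + q)*(-6 + q) (Y(q, s) = (q - 6)*(q - 8) = (-6 + q)*(-8 + q) = (-8 + q)*(-6 + q))
d(O) = -4 + O + 3*I*√2 (d(O) = -4 + (O + √(-7 - 11)) = -4 + (O + √(-18)) = -4 + (O + 3*I*√2) = -4 + O + 3*I*√2)
-d(Y(J(0, -3), 6)) = -(-4 + (48 + (-3)² - 14*(-3)) + 3*I*√2) = -(-4 + (48 + 9 + 42) + 3*I*√2) = -(-4 + 99 + 3*I*√2) = -(95 + 3*I*√2) = -95 - 3*I*√2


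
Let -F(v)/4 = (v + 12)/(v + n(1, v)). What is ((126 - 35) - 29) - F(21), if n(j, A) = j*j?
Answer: 68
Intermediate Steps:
n(j, A) = j²
F(v) = -4*(12 + v)/(1 + v) (F(v) = -4*(v + 12)/(v + 1²) = -4*(12 + v)/(v + 1) = -4*(12 + v)/(1 + v))
((126 - 35) - 29) - F(21) = ((126 - 35) - 29) - 4*(-12 - 1*21)/(1 + 21) = (91 - 29) - 4*(-12 - 21)/22 = 62 - 4*(-33)/22 = 62 - 1*(-6) = 62 + 6 = 68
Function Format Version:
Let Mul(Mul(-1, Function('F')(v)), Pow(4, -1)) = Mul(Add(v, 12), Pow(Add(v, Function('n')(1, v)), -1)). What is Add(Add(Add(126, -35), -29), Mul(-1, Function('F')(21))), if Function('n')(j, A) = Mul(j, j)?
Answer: 68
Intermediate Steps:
Function('n')(j, A) = Pow(j, 2)
Function('F')(v) = Mul(-4, Pow(Add(1, v), -1), Add(12, v)) (Function('F')(v) = Mul(-4, Mul(Add(v, 12), Pow(Add(v, Pow(1, 2)), -1))) = Mul(-4, Mul(Add(12, v), Pow(Add(v, 1), -1))) = Mul(-4, Mul(Add(12, v), Pow(Add(1, v), -1))) = Mul(-4, Mul(Pow(Add(1, v), -1), Add(12, v))) = Mul(-4, Pow(Add(1, v), -1), Add(12, v)))
Add(Add(Add(126, -35), -29), Mul(-1, Function('F')(21))) = Add(Add(Add(126, -35), -29), Mul(-1, Mul(4, Pow(Add(1, 21), -1), Add(-12, Mul(-1, 21))))) = Add(Add(91, -29), Mul(-1, Mul(4, Pow(22, -1), Add(-12, -21)))) = Add(62, Mul(-1, Mul(4, Rational(1, 22), -33))) = Add(62, Mul(-1, -6)) = Add(62, 6) = 68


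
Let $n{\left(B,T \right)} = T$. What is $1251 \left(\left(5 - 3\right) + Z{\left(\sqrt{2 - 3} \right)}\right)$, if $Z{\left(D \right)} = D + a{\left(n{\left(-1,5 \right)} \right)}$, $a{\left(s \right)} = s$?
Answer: $8757 + 1251 i \approx 8757.0 + 1251.0 i$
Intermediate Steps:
$Z{\left(D \right)} = 5 + D$ ($Z{\left(D \right)} = D + 5 = 5 + D$)
$1251 \left(\left(5 - 3\right) + Z{\left(\sqrt{2 - 3} \right)}\right) = 1251 \left(\left(5 - 3\right) + \left(5 + \sqrt{2 - 3}\right)\right) = 1251 \left(2 + \left(5 + \sqrt{-1}\right)\right) = 1251 \left(2 + \left(5 + i\right)\right) = 1251 \left(7 + i\right) = 8757 + 1251 i$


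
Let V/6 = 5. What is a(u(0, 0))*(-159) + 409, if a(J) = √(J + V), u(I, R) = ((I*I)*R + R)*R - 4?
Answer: 409 - 159*√26 ≈ -401.74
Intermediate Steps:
V = 30 (V = 6*5 = 30)
u(I, R) = -4 + R*(R + R*I²) (u(I, R) = (I²*R + R)*R - 4 = (R*I² + R)*R - 4 = (R + R*I²)*R - 4 = R*(R + R*I²) - 4 = -4 + R*(R + R*I²))
a(J) = √(30 + J) (a(J) = √(J + 30) = √(30 + J))
a(u(0, 0))*(-159) + 409 = √(30 + (-4 + 0² + 0²*0²))*(-159) + 409 = √(30 + (-4 + 0 + 0*0))*(-159) + 409 = √(30 + (-4 + 0 + 0))*(-159) + 409 = √(30 - 4)*(-159) + 409 = √26*(-159) + 409 = -159*√26 + 409 = 409 - 159*√26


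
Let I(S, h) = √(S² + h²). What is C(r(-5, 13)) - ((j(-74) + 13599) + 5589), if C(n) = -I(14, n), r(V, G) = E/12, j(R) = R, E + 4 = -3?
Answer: -19114 - 7*√577/12 ≈ -19128.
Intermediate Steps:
E = -7 (E = -4 - 3 = -7)
r(V, G) = -7/12
C(n) = -√(196 + n²) (C(n) = -√(14² + n²) = -√(196 + n²))
C(r(-5, 13)) - ((j(-74) + 13599) + 5589) = -√(196 + (-7/12)²) - ((-74 + 13599) + 5589) = -√(196 + 49/144) - (13525 + 5589) = -√(28273/144) - 1*19114 = -7*√577/12 - 19114 = -19114 - 7*√577/12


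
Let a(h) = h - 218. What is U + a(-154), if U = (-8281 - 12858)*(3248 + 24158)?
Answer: -579335806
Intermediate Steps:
a(h) = -218 + h
U = -579335434 (U = -21139*27406 = -579335434)
U + a(-154) = -579335434 + (-218 - 154) = -579335434 - 372 = -579335806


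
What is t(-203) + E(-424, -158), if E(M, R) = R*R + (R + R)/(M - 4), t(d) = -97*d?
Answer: 4778164/107 ≈ 44656.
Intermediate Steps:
E(M, R) = R² + 2*R/(-4 + M) (E(M, R) = R² + (2*R)/(-4 + M) = R² + 2*R/(-4 + M))
t(-203) + E(-424, -158) = -97*(-203) - 158*(2 - 4*(-158) - 424*(-158))/(-4 - 424) = 19691 - 158*(2 + 632 + 66992)/(-428) = 19691 - 158*(-1/428)*67626 = 19691 + 2671227/107 = 4778164/107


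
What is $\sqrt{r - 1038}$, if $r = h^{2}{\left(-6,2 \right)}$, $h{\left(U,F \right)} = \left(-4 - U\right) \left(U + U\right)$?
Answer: $i \sqrt{462} \approx 21.494 i$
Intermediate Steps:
$h{\left(U,F \right)} = 2 U \left(-4 - U\right)$ ($h{\left(U,F \right)} = \left(-4 - U\right) 2 U = 2 U \left(-4 - U\right)$)
$r = 576$ ($r = \left(\left(-2\right) \left(-6\right) \left(4 - 6\right)\right)^{2} = \left(\left(-2\right) \left(-6\right) \left(-2\right)\right)^{2} = \left(-24\right)^{2} = 576$)
$\sqrt{r - 1038} = \sqrt{576 - 1038} = \sqrt{-462} = i \sqrt{462}$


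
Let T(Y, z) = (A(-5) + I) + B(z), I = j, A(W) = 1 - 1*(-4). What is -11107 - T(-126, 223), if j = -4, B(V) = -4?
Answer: -11104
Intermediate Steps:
A(W) = 5 (A(W) = 1 + 4 = 5)
I = -4
T(Y, z) = -3 (T(Y, z) = (5 - 4) - 4 = 1 - 4 = -3)
-11107 - T(-126, 223) = -11107 - 1*(-3) = -11107 + 3 = -11104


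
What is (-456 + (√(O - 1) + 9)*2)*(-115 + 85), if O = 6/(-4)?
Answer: 13140 - 30*I*√10 ≈ 13140.0 - 94.868*I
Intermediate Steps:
O = -3/2 (O = 6*(-¼) = -3/2 ≈ -1.5000)
(-456 + (√(O - 1) + 9)*2)*(-115 + 85) = (-456 + (√(-3/2 - 1) + 9)*2)*(-115 + 85) = (-456 + (√(-5/2) + 9)*2)*(-30) = (-456 + (I*√10/2 + 9)*2)*(-30) = (-456 + (9 + I*√10/2)*2)*(-30) = (-456 + (18 + I*√10))*(-30) = (-438 + I*√10)*(-30) = 13140 - 30*I*√10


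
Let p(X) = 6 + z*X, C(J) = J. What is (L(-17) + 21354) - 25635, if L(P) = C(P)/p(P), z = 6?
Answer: -410959/96 ≈ -4280.8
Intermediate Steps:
p(X) = 6 + 6*X
L(P) = P/(6 + 6*P)
(L(-17) + 21354) - 25635 = ((⅙)*(-17)/(1 - 17) + 21354) - 25635 = ((⅙)*(-17)/(-16) + 21354) - 25635 = ((⅙)*(-17)*(-1/16) + 21354) - 25635 = (17/96 + 21354) - 25635 = 2050001/96 - 25635 = -410959/96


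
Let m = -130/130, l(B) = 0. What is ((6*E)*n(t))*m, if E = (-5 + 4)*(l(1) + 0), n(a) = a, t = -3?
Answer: 0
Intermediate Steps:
E = 0 (E = (-5 + 4)*(0 + 0) = -1*0 = 0)
m = -1 (m = -130*1/130 = -1)
((6*E)*n(t))*m = ((6*0)*(-3))*(-1) = (0*(-3))*(-1) = 0*(-1) = 0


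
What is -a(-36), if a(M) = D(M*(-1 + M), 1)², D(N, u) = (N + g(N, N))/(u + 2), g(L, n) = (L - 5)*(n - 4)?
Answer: -3110242633744/9 ≈ -3.4558e+11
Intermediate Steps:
g(L, n) = (-5 + L)*(-4 + n)
D(N, u) = (20 + N² - 8*N)/(2 + u) (D(N, u) = (N + (20 - 5*N - 4*N + N*N))/(u + 2) = (N + (20 - 5*N - 4*N + N²))/(2 + u) = (N + (20 + N² - 9*N))/(2 + u) = (20 + N² - 8*N)/(2 + u))
a(M) = (20/3 - 8*M*(-1 + M)/3 + M²*(-1 + M)²/3)² (a(M) = ((20 + (M*(-1 + M))² - 8*M*(-1 + M))/(2 + 1))² = ((20 + M²*(-1 + M)² - 8*M*(-1 + M))/3)² = (20/3 - 8*M*(-1 + M)/3 + M²*(-1 + M)²/3)²)
-a(-36) = -(20 + (-36)²*(-1 - 36)² - 8*(-36)*(-1 - 36))²/9 = -(20 + 1296*(-37)² - 8*(-36)*(-37))²/9 = -(20 + 1296*1369 - 10656)²/9 = -(20 + 1774224 - 10656)²/9 = -1763588²/9 = -3110242633744/9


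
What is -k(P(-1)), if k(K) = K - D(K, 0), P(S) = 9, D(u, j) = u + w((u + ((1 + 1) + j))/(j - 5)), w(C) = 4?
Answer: 4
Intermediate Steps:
D(u, j) = 4 + u (D(u, j) = u + 4 = 4 + u)
k(K) = -4 (k(K) = K - (4 + K) = K + (-4 - K) = -4)
-k(P(-1)) = -1*(-4) = 4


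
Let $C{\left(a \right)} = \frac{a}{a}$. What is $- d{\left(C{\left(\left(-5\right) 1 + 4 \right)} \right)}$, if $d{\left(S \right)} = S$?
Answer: $-1$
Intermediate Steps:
$C{\left(a \right)} = 1$
$- d{\left(C{\left(\left(-5\right) 1 + 4 \right)} \right)} = \left(-1\right) 1 = -1$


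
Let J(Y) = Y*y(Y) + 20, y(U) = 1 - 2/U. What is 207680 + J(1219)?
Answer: 208917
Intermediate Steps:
y(U) = 1 - 2/U
J(Y) = 18 + Y (J(Y) = Y*((-2 + Y)/Y) + 20 = (-2 + Y) + 20 = 18 + Y)
207680 + J(1219) = 207680 + (18 + 1219) = 207680 + 1237 = 208917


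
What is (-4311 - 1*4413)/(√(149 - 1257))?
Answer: 4362*I*√277/277 ≈ 262.09*I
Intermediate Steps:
(-4311 - 1*4413)/(√(149 - 1257)) = (-4311 - 4413)/(√(-1108)) = -8724*(-I*√277/554) = -(-4362)*I*√277/277 = 4362*I*√277/277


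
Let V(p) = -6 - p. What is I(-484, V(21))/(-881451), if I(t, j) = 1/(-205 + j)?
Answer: 1/204496632 ≈ 4.8901e-9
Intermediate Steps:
I(-484, V(21))/(-881451) = 1/(-205 + (-6 - 1*21)*(-881451)) = -1/881451/(-205 + (-6 - 21)) = -1/881451/(-205 - 27) = -1/881451/(-232) = -1/232*(-1/881451) = 1/204496632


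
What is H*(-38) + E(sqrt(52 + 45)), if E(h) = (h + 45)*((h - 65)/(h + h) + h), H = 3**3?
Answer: -939 + 2951*sqrt(97)/97 ≈ -639.37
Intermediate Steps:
H = 27
E(h) = (45 + h)*(h + (-65 + h)/(2*h)) (E(h) = (45 + h)*((-65 + h)/((2*h)) + h) = (45 + h)*((-65 + h)*(1/(2*h)) + h) = (45 + h)*((-65 + h)/(2*h) + h) = (45 + h)*(h + (-65 + h)/(2*h)))
H*(-38) + E(sqrt(52 + 45)) = 27*(-38) + (-10 + (sqrt(52 + 45))**2 - 2925/(2*sqrt(52 + 45)) + 91*sqrt(52 + 45)/2) = -1026 + (-10 + (sqrt(97))**2 - 2925*sqrt(97)/97/2 + 91*sqrt(97)/2) = -1026 + (-10 + 97 - 2925*sqrt(97)/194 + 91*sqrt(97)/2) = -1026 + (87 + 2951*sqrt(97)/97) = -939 + 2951*sqrt(97)/97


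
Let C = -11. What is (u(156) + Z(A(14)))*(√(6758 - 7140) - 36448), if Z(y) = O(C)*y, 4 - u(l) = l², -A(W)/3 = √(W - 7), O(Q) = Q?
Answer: 11*(2212 - 3*√7)*(36448 - I*√382) ≈ 8.8367e+8 - 4.7386e+5*I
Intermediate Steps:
A(W) = -3*√(-7 + W) (A(W) = -3*√(W - 7) = -3*√(-7 + W))
u(l) = 4 - l²
Z(y) = -11*y
(u(156) + Z(A(14)))*(√(6758 - 7140) - 36448) = ((4 - 1*156²) - (-33)*√(-7 + 14))*(√(6758 - 7140) - 36448) = ((4 - 1*24336) - (-33)*√7)*(√(-382) - 36448) = ((4 - 24336) + 33*√7)*(I*√382 - 36448) = (-24332 + 33*√7)*(-36448 + I*√382) = (-36448 + I*√382)*(-24332 + 33*√7)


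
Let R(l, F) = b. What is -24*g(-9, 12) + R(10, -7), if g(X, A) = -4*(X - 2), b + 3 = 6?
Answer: -1053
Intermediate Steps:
b = 3 (b = -3 + 6 = 3)
R(l, F) = 3
g(X, A) = 8 - 4*X (g(X, A) = -4*(-2 + X) = 8 - 4*X)
-24*g(-9, 12) + R(10, -7) = -24*(8 - 4*(-9)) + 3 = -24*(8 + 36) + 3 = -24*44 + 3 = -1056 + 3 = -1053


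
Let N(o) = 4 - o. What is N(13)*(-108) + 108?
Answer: 1080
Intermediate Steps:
N(13)*(-108) + 108 = (4 - 1*13)*(-108) + 108 = (4 - 13)*(-108) + 108 = -9*(-108) + 108 = 972 + 108 = 1080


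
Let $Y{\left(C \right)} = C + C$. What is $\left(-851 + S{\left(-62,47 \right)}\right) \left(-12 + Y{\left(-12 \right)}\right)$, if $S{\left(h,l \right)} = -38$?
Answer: $32004$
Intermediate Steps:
$Y{\left(C \right)} = 2 C$
$\left(-851 + S{\left(-62,47 \right)}\right) \left(-12 + Y{\left(-12 \right)}\right) = \left(-851 - 38\right) \left(-12 + 2 \left(-12\right)\right) = - 889 \left(-12 - 24\right) = \left(-889\right) \left(-36\right) = 32004$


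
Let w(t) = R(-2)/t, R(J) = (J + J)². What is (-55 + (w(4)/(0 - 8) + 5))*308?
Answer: -15554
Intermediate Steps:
R(J) = 4*J² (R(J) = (2*J)² = 4*J²)
w(t) = 16/t (w(t) = (4*(-2)²)/t = (4*4)/t = 16/t)
(-55 + (w(4)/(0 - 8) + 5))*308 = (-55 + ((16/4)/(0 - 8) + 5))*308 = (-55 + ((16*(¼))/(-8) + 5))*308 = (-55 + (-⅛*4 + 5))*308 = (-55 + (-½ + 5))*308 = (-55 + 9/2)*308 = -101/2*308 = -15554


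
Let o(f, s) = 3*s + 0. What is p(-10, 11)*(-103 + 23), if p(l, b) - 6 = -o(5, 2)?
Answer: 0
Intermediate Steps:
o(f, s) = 3*s
p(l, b) = 0 (p(l, b) = 6 - 3*2 = 6 - 1*6 = 6 - 6 = 0)
p(-10, 11)*(-103 + 23) = 0*(-103 + 23) = 0*(-80) = 0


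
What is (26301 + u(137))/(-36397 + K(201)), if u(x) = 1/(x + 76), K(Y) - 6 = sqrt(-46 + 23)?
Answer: -101933265287/141038472276 - 2801057*I*sqrt(23)/141038472276 ≈ -0.72273 - 9.5246e-5*I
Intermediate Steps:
K(Y) = 6 + I*sqrt(23) (K(Y) = 6 + sqrt(-46 + 23) = 6 + sqrt(-23) = 6 + I*sqrt(23))
u(x) = 1/(76 + x)
(26301 + u(137))/(-36397 + K(201)) = (26301 + 1/(76 + 137))/(-36397 + (6 + I*sqrt(23))) = (26301 + 1/213)/(-36391 + I*sqrt(23)) = 5602114/(213*(-36391 + I*sqrt(23)))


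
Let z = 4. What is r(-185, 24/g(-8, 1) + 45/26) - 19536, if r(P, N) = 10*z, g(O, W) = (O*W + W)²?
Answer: -19496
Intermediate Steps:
g(O, W) = (W + O*W)²
r(P, N) = 40 (r(P, N) = 10*4 = 40)
r(-185, 24/g(-8, 1) + 45/26) - 19536 = 40 - 19536 = -19496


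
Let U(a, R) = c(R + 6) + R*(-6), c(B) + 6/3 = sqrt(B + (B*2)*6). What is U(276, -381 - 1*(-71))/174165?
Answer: 1858/174165 + 4*I*sqrt(247)/174165 ≈ 0.010668 + 0.00036095*I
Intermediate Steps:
c(B) = -2 + sqrt(13)*sqrt(B) (c(B) = -2 + sqrt(B + (B*2)*6) = -2 + sqrt(B + (2*B)*6) = -2 + sqrt(B + 12*B) = -2 + sqrt(13*B) = -2 + sqrt(13)*sqrt(B))
U(a, R) = -2 - 6*R + sqrt(13)*sqrt(6 + R) (U(a, R) = (-2 + sqrt(13)*sqrt(R + 6)) + R*(-6) = (-2 + sqrt(13)*sqrt(6 + R)) - 6*R = -2 - 6*R + sqrt(13)*sqrt(6 + R))
U(276, -381 - 1*(-71))/174165 = (-2 + sqrt(78 + 13*(-381 - 1*(-71))) - 6*(-381 - 1*(-71)))/174165 = (-2 + sqrt(78 + 13*(-381 + 71)) - 6*(-381 + 71))*(1/174165) = (-2 + sqrt(78 + 13*(-310)) - 6*(-310))*(1/174165) = (-2 + sqrt(78 - 4030) + 1860)*(1/174165) = (-2 + sqrt(-3952) + 1860)*(1/174165) = (-2 + 4*I*sqrt(247) + 1860)*(1/174165) = (1858 + 4*I*sqrt(247))*(1/174165) = 1858/174165 + 4*I*sqrt(247)/174165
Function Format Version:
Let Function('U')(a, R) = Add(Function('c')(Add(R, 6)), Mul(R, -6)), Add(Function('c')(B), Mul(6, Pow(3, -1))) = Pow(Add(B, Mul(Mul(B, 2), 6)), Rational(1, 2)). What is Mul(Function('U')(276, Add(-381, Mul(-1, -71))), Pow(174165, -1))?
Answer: Add(Rational(1858, 174165), Mul(Rational(4, 174165), I, Pow(247, Rational(1, 2)))) ≈ Add(0.010668, Mul(0.00036095, I))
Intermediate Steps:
Function('c')(B) = Add(-2, Mul(Pow(13, Rational(1, 2)), Pow(B, Rational(1, 2)))) (Function('c')(B) = Add(-2, Pow(Add(B, Mul(Mul(B, 2), 6)), Rational(1, 2))) = Add(-2, Pow(Add(B, Mul(Mul(2, B), 6)), Rational(1, 2))) = Add(-2, Pow(Add(B, Mul(12, B)), Rational(1, 2))) = Add(-2, Pow(Mul(13, B), Rational(1, 2))) = Add(-2, Mul(Pow(13, Rational(1, 2)), Pow(B, Rational(1, 2)))))
Function('U')(a, R) = Add(-2, Mul(-6, R), Mul(Pow(13, Rational(1, 2)), Pow(Add(6, R), Rational(1, 2)))) (Function('U')(a, R) = Add(Add(-2, Mul(Pow(13, Rational(1, 2)), Pow(Add(R, 6), Rational(1, 2)))), Mul(R, -6)) = Add(Add(-2, Mul(Pow(13, Rational(1, 2)), Pow(Add(6, R), Rational(1, 2)))), Mul(-6, R)) = Add(-2, Mul(-6, R), Mul(Pow(13, Rational(1, 2)), Pow(Add(6, R), Rational(1, 2)))))
Mul(Function('U')(276, Add(-381, Mul(-1, -71))), Pow(174165, -1)) = Mul(Add(-2, Pow(Add(78, Mul(13, Add(-381, Mul(-1, -71)))), Rational(1, 2)), Mul(-6, Add(-381, Mul(-1, -71)))), Pow(174165, -1)) = Mul(Add(-2, Pow(Add(78, Mul(13, Add(-381, 71))), Rational(1, 2)), Mul(-6, Add(-381, 71))), Rational(1, 174165)) = Mul(Add(-2, Pow(Add(78, Mul(13, -310)), Rational(1, 2)), Mul(-6, -310)), Rational(1, 174165)) = Mul(Add(-2, Pow(Add(78, -4030), Rational(1, 2)), 1860), Rational(1, 174165)) = Mul(Add(-2, Pow(-3952, Rational(1, 2)), 1860), Rational(1, 174165)) = Mul(Add(-2, Mul(4, I, Pow(247, Rational(1, 2))), 1860), Rational(1, 174165)) = Mul(Add(1858, Mul(4, I, Pow(247, Rational(1, 2)))), Rational(1, 174165)) = Add(Rational(1858, 174165), Mul(Rational(4, 174165), I, Pow(247, Rational(1, 2))))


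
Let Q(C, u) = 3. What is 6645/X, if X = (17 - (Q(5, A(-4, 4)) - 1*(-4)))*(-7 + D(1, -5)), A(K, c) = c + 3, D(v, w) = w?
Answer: -443/8 ≈ -55.375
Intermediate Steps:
A(K, c) = 3 + c
X = -120 (X = (17 - (3 - 1*(-4)))*(-7 - 5) = (17 - (3 + 4))*(-12) = (17 - 1*7)*(-12) = (17 - 7)*(-12) = 10*(-12) = -120)
6645/X = 6645/(-120) = 6645*(-1/120) = -443/8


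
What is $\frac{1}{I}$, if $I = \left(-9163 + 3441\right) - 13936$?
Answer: $- \frac{1}{19658} \approx -5.087 \cdot 10^{-5}$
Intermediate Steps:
$I = -19658$ ($I = -5722 - 13936 = -19658$)
$\frac{1}{I} = \frac{1}{-19658} = - \frac{1}{19658}$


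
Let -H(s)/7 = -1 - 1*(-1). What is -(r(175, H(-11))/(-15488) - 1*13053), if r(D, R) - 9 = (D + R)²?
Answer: 101097749/7744 ≈ 13055.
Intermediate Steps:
H(s) = 0 (H(s) = -7*(-1 - 1*(-1)) = -7*(-1 + 1) = -7*0 = 0)
r(D, R) = 9 + (D + R)²
-(r(175, H(-11))/(-15488) - 1*13053) = -((9 + (175 + 0)²)/(-15488) - 1*13053) = -((9 + 175²)*(-1/15488) - 13053) = -((9 + 30625)*(-1/15488) - 13053) = -(30634*(-1/15488) - 13053) = -(-15317/7744 - 13053) = -1*(-101097749/7744) = 101097749/7744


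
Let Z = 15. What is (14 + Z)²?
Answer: 841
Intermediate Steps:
(14 + Z)² = (14 + 15)² = 29² = 841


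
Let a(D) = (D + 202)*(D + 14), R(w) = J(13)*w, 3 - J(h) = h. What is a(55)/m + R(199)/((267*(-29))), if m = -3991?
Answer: -129364529/30902313 ≈ -4.1862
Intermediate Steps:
J(h) = 3 - h
R(w) = -10*w (R(w) = (3 - 1*13)*w = (3 - 13)*w = -10*w)
a(D) = (14 + D)*(202 + D) (a(D) = (202 + D)*(14 + D) = (14 + D)*(202 + D))
a(55)/m + R(199)/((267*(-29))) = (2828 + 55² + 216*55)/(-3991) + (-10*199)/((267*(-29))) = (2828 + 3025 + 11880)*(-1/3991) - 1990/(-7743) = 17733*(-1/3991) - 1990*(-1/7743) = -17733/3991 + 1990/7743 = -129364529/30902313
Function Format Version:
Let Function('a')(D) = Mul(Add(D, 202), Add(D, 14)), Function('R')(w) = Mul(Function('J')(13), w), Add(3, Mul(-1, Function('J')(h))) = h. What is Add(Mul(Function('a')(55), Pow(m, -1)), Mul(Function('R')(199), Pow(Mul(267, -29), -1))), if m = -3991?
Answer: Rational(-129364529, 30902313) ≈ -4.1862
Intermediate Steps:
Function('J')(h) = Add(3, Mul(-1, h))
Function('R')(w) = Mul(-10, w) (Function('R')(w) = Mul(Add(3, Mul(-1, 13)), w) = Mul(Add(3, -13), w) = Mul(-10, w))
Function('a')(D) = Mul(Add(14, D), Add(202, D)) (Function('a')(D) = Mul(Add(202, D), Add(14, D)) = Mul(Add(14, D), Add(202, D)))
Add(Mul(Function('a')(55), Pow(m, -1)), Mul(Function('R')(199), Pow(Mul(267, -29), -1))) = Add(Mul(Add(2828, Pow(55, 2), Mul(216, 55)), Pow(-3991, -1)), Mul(Mul(-10, 199), Pow(Mul(267, -29), -1))) = Add(Mul(Add(2828, 3025, 11880), Rational(-1, 3991)), Mul(-1990, Pow(-7743, -1))) = Add(Mul(17733, Rational(-1, 3991)), Mul(-1990, Rational(-1, 7743))) = Add(Rational(-17733, 3991), Rational(1990, 7743)) = Rational(-129364529, 30902313)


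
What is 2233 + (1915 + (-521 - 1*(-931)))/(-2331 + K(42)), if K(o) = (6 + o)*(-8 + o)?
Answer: 519514/233 ≈ 2229.7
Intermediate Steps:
K(o) = (-8 + o)*(6 + o)
2233 + (1915 + (-521 - 1*(-931)))/(-2331 + K(42)) = 2233 + (1915 + (-521 - 1*(-931)))/(-2331 + (-48 + 42**2 - 2*42)) = 2233 + (1915 + (-521 + 931))/(-2331 + (-48 + 1764 - 84)) = 2233 + (1915 + 410)/(-2331 + 1632) = 2233 + 2325/(-699) = 2233 + 2325*(-1/699) = 2233 - 775/233 = 519514/233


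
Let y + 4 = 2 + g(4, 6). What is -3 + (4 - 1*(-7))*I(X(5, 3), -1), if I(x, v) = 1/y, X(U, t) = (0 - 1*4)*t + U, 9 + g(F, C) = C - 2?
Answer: -32/7 ≈ -4.5714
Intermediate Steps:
g(F, C) = -11 + C (g(F, C) = -9 + (C - 2) = -9 + (-2 + C) = -11 + C)
y = -7 (y = -4 + (2 + (-11 + 6)) = -4 + (2 - 5) = -4 - 3 = -7)
X(U, t) = U - 4*t (X(U, t) = (0 - 4)*t + U = -4*t + U = U - 4*t)
I(x, v) = -1/7 (I(x, v) = 1/(-7) = -1/7)
-3 + (4 - 1*(-7))*I(X(5, 3), -1) = -3 + (4 - 1*(-7))*(-1/7) = -3 + (4 + 7)*(-1/7) = -3 + 11*(-1/7) = -3 - 11/7 = -32/7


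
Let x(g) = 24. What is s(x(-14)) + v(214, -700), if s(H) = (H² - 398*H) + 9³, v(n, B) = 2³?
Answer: -8239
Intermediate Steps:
v(n, B) = 8
s(H) = 729 + H² - 398*H (s(H) = (H² - 398*H) + 729 = 729 + H² - 398*H)
s(x(-14)) + v(214, -700) = (729 + 24² - 398*24) + 8 = (729 + 576 - 9552) + 8 = -8247 + 8 = -8239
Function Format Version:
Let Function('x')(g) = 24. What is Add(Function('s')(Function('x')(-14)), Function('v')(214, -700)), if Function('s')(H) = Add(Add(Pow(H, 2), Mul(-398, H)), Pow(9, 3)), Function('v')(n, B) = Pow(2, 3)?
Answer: -8239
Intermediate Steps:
Function('v')(n, B) = 8
Function('s')(H) = Add(729, Pow(H, 2), Mul(-398, H)) (Function('s')(H) = Add(Add(Pow(H, 2), Mul(-398, H)), 729) = Add(729, Pow(H, 2), Mul(-398, H)))
Add(Function('s')(Function('x')(-14)), Function('v')(214, -700)) = Add(Add(729, Pow(24, 2), Mul(-398, 24)), 8) = Add(Add(729, 576, -9552), 8) = Add(-8247, 8) = -8239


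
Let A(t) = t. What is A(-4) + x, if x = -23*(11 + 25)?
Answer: -832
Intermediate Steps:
x = -828 (x = -23*36 = -828)
A(-4) + x = -4 - 828 = -832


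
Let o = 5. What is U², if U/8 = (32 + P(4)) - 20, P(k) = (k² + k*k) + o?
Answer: 153664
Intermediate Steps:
P(k) = 5 + 2*k² (P(k) = (k² + k*k) + 5 = (k² + k²) + 5 = 2*k² + 5 = 5 + 2*k²)
U = 392 (U = 8*((32 + (5 + 2*4²)) - 20) = 8*((32 + (5 + 2*16)) - 20) = 8*((32 + (5 + 32)) - 20) = 8*((32 + 37) - 20) = 8*(69 - 20) = 8*49 = 392)
U² = 392² = 153664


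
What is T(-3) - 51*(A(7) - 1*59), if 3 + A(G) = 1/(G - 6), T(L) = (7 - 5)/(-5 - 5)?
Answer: 15554/5 ≈ 3110.8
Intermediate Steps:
T(L) = -⅕ (T(L) = 2/(-10) = 2*(-⅒) = -⅕)
A(G) = -3 + 1/(-6 + G) (A(G) = -3 + 1/(G - 6) = -3 + 1/(-6 + G))
T(-3) - 51*(A(7) - 1*59) = -⅕ - 51*((19 - 3*7)/(-6 + 7) - 1*59) = -⅕ - 51*((19 - 21)/1 - 59) = -⅕ - 51*(1*(-2) - 59) = -⅕ - 51*(-2 - 59) = -⅕ - 51*(-61) = -⅕ + 3111 = 15554/5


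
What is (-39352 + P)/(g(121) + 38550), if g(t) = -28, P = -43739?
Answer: -83091/38522 ≈ -2.1570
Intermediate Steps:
(-39352 + P)/(g(121) + 38550) = (-39352 - 43739)/(-28 + 38550) = -83091/38522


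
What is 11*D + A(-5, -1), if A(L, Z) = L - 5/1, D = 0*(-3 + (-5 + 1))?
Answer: -10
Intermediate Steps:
D = 0 (D = 0*(-3 - 4) = 0*(-7) = 0)
A(L, Z) = -5 + L (A(L, Z) = L - 5*1 = L - 5 = -5 + L)
11*D + A(-5, -1) = 11*0 + (-5 - 5) = 0 - 10 = -10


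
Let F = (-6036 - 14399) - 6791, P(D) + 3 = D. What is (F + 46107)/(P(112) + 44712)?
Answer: 18881/44821 ≈ 0.42125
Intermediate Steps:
P(D) = -3 + D
F = -27226 (F = -20435 - 6791 = -27226)
(F + 46107)/(P(112) + 44712) = (-27226 + 46107)/((-3 + 112) + 44712) = 18881/(109 + 44712) = 18881/44821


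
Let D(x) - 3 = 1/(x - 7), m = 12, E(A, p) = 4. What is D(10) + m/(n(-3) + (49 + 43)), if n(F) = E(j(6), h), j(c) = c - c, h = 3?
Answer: 83/24 ≈ 3.4583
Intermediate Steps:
j(c) = 0
n(F) = 4
D(x) = 3 + 1/(-7 + x) (D(x) = 3 + 1/(x - 7) = 3 + 1/(-7 + x))
D(10) + m/(n(-3) + (49 + 43)) = (-20 + 3*10)/(-7 + 10) + 12/(4 + (49 + 43)) = (-20 + 30)/3 + 12/(4 + 92) = (1/3)*10 + 12/96 = 10/3 + (1/96)*12 = 10/3 + 1/8 = 83/24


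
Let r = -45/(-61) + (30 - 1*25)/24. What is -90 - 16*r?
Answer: -19240/183 ≈ -105.14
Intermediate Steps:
r = 1385/1464 (r = -45*(-1/61) + (30 - 25)*(1/24) = 45/61 + 5*(1/24) = 45/61 + 5/24 = 1385/1464 ≈ 0.94604)
-90 - 16*r = -90 - 16*1385/1464 = -90 - 2770/183 = -19240/183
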